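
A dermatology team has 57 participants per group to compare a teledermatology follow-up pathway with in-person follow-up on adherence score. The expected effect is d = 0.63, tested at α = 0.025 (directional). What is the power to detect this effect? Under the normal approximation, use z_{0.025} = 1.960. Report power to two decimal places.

For two equal groups, power = Φ(d·√(n/2) − z_{α}).
d·√(n/2) = 0.63 × √(57/2) = 0.63 × 5.339 = 3.363.
z_β = 3.363 − 1.960 = 1.403.
Power = Φ(1.403) = 0.920.

power ≈ 0.92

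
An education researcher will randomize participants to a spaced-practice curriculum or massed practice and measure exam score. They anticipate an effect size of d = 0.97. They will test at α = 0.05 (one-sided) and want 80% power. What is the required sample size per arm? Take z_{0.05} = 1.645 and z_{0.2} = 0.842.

For two independent groups with equal n: n = 2·((z_{α} + z_β) / d)².
z_{α} + z_β = 1.645 + 0.842 = 2.487.
n = 2 × (2.487 / 0.97)² = 2 × 2.564² = 2 × 6.57 = 13.1.
Round up to the next whole participant.

n = 14 per group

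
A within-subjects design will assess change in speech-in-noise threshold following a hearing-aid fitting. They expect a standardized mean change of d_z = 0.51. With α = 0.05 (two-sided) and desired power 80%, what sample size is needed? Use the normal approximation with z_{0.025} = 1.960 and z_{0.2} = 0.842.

For a paired (one-sample on differences) test: n = ((z_{α/2} + z_β) / d)².
z_{α/2} + z_β = 1.960 + 0.842 = 2.802.
n = (2.802 / 0.51)² = 5.494² = 30.19.
Round up.

n = 31 pairs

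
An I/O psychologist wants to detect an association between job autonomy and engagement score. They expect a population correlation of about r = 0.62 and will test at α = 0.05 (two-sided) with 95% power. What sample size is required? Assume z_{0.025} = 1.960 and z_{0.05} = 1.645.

n = 28

Fisher's z: C = ½·ln((1+r)/(1−r)) = ½·ln(4.2632) = 0.7250.
n = ((z_{α/2} + z_β)/C)² + 3.
(1.960 + 1.645) / 0.7250 = 3.605 / 0.7250 = 4.972.
n = 4.972² + 3 = 24.72 + 3 = 27.7.
Round up.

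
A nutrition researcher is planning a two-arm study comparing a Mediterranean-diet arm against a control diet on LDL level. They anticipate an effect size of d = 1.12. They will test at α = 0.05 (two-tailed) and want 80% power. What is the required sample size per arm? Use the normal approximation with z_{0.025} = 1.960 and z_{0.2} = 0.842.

n = 13 per group

For two independent groups with equal n: n = 2·((z_{α/2} + z_β) / d)².
z_{α/2} + z_β = 1.960 + 0.842 = 2.802.
n = 2 × (2.802 / 1.12)² = 2 × 2.502² = 2 × 6.26 = 12.5.
Round up to the next whole participant.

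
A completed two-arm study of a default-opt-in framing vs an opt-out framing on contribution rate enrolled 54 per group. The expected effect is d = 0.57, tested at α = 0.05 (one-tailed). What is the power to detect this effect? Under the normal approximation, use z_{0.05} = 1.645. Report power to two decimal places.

power ≈ 0.91

For two equal groups, power = Φ(d·√(n/2) − z_{α}).
d·√(n/2) = 0.57 × √(54/2) = 0.57 × 5.196 = 2.962.
z_β = 2.962 − 1.645 = 1.317.
Power = Φ(1.317) = 0.906.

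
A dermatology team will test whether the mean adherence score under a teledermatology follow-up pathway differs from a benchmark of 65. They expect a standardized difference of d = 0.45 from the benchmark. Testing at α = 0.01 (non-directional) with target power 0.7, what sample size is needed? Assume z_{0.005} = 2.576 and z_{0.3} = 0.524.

For a one-sample test: n = ((z_{α/2} + z_β) / d)².
z_{α/2} + z_β = 2.576 + 0.524 = 3.100.
n = (3.100 / 0.45)² = 6.889² = 47.46.
Round up.

n = 48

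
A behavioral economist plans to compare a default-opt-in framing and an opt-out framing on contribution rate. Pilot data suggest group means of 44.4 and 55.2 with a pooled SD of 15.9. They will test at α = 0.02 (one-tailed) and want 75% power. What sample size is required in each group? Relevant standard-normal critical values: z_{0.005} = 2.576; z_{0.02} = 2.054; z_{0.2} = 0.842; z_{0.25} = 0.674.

n = 33 per group

Cohen's d = |M₁ − M₂| / SD_pooled = |44.4 − 55.2| / 15.9 = 10.8 / 15.9 = 0.679.
For two independent groups with equal n: n = 2·((z_{α} + z_β) / d)².
z_{α} + z_β = 2.054 + 0.674 = 2.728.
n = 2 × (2.728 / 0.679)² = 2 × 4.018² = 2 × 16.14 = 32.3.
Round up to the next whole participant.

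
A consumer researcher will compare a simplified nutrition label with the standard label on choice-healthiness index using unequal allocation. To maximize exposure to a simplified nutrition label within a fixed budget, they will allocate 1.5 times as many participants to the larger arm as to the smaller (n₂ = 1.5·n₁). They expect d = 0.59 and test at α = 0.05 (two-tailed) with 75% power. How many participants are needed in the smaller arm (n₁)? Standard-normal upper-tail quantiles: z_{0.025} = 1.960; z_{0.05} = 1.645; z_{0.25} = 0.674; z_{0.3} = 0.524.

n₁ = 34

With allocation ratio k = n₂/n₁ = 1.5, Var(x̄₁−x̄₂) = σ²(1/n₁ + 1/(k·n₁)) = σ²·(k+1)/(k·n₁).
So n₁ = (1 + 1/k)·((z_{α/2} + z_β)/d)² = 1.667 × (2.634/0.59)².
n₁ = 1.667 × 19.93 = 33.2.
Round up: n₁ = 34, giving n₂ = 1.5 × 34 = 51.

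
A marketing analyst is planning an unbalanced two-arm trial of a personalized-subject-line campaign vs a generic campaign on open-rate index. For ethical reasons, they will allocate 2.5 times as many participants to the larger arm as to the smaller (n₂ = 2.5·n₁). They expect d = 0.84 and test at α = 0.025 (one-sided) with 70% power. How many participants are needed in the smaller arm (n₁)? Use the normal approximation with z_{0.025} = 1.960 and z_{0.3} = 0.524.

With allocation ratio k = n₂/n₁ = 2.5, Var(x̄₁−x̄₂) = σ²(1/n₁ + 1/(k·n₁)) = σ²·(k+1)/(k·n₁).
So n₁ = (1 + 1/k)·((z_{α} + z_β)/d)² = 1.400 × (2.484/0.84)².
n₁ = 1.400 × 8.74 = 12.2.
Round up: n₁ = 13, giving n₂ = ⌈2.5 × 13⌉ = ⌈32.5⌉ = 33.

n₁ = 13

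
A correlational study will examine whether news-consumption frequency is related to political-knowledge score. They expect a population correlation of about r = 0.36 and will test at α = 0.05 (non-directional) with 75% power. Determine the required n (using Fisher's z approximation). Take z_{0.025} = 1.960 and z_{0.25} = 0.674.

Fisher's z: C = ½·ln((1+r)/(1−r)) = ½·ln(2.1250) = 0.3769.
n = ((z_{α/2} + z_β)/C)² + 3.
(1.960 + 0.674) / 0.3769 = 2.634 / 0.3769 = 6.989.
n = 6.989² + 3 = 48.84 + 3 = 51.8.
Round up.

n = 52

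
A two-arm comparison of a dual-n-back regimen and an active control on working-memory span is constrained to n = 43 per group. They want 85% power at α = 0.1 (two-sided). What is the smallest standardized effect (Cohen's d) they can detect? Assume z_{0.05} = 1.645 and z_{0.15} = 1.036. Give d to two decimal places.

d_min ≈ 0.58

For two independent groups of n = 43 each: d_min = (z_{α/2} + z_β)·√(2/n).
z-sum = 1.645 + 1.036 = 2.681.
d_min = 2.681 × √(2/43) = 2.681 × 0.2157 = 0.578.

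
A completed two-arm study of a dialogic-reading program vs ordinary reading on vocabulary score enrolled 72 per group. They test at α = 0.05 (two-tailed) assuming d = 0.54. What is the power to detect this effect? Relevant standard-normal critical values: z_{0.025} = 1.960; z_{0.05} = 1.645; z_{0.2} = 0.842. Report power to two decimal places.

For two equal groups, power = Φ(d·√(n/2) − z_{α/2}).
d·√(n/2) = 0.54 × √(72/2) = 0.54 × 6.000 = 3.240.
z_β = 3.240 − 1.960 = 1.280.
Power = Φ(1.280) = 0.900.

power ≈ 0.90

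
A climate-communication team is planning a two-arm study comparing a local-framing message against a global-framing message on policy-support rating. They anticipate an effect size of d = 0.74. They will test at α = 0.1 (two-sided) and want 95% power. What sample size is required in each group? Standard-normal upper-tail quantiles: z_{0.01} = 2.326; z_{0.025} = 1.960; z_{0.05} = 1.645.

For two independent groups with equal n: n = 2·((z_{α/2} + z_β) / d)².
z_{α/2} + z_β = 1.645 + 1.645 = 3.290.
n = 2 × (3.290 / 0.74)² = 2 × 4.446² = 2 × 19.77 = 39.5.
Round up to the next whole participant.

n = 40 per group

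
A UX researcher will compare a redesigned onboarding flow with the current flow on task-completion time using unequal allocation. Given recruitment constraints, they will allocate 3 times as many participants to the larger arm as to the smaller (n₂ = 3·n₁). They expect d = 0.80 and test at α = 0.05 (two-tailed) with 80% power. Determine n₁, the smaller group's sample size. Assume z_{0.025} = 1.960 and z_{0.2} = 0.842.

With allocation ratio k = n₂/n₁ = 3, Var(x̄₁−x̄₂) = σ²(1/n₁ + 1/(k·n₁)) = σ²·(k+1)/(k·n₁).
So n₁ = (1 + 1/k)·((z_{α/2} + z_β)/d)² = 1.333 × (2.802/0.80)².
n₁ = 1.333 × 12.27 = 16.4.
Round up: n₁ = 17, giving n₂ = 3 × 17 = 51.

n₁ = 17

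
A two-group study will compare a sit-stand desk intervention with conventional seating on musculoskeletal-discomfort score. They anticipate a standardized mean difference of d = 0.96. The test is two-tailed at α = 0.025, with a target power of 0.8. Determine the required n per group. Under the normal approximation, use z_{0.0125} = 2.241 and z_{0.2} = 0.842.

For two independent groups with equal n: n = 2·((z_{α/2} + z_β) / d)².
z_{α/2} + z_β = 2.241 + 0.842 = 3.083.
n = 2 × (3.083 / 0.96)² = 2 × 3.211² = 2 × 10.31 = 20.6.
Round up to the next whole participant.

n = 21 per group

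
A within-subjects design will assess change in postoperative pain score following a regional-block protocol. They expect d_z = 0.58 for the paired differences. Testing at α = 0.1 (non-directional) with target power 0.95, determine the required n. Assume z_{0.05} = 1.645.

n = 33 pairs

For a paired (one-sample on differences) test: n = ((z_{α/2} + z_β) / d)².
z_{α/2} + z_β = 1.645 + 1.645 = 3.290.
n = (3.290 / 0.58)² = 5.672² = 32.18.
Round up.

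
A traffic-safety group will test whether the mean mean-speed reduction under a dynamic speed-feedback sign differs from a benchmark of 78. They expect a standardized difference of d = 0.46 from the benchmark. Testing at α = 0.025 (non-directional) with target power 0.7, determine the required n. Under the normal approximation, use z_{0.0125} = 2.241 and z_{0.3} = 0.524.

n = 37

For a one-sample test: n = ((z_{α/2} + z_β) / d)².
z_{α/2} + z_β = 2.241 + 0.524 = 2.765.
n = (2.765 / 0.46)² = 6.011² = 36.13.
Round up.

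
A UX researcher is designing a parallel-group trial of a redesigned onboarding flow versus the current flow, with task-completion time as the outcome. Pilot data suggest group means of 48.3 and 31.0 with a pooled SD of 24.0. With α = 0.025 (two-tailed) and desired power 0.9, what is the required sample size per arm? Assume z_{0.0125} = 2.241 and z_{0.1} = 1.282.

Cohen's d = |M₁ − M₂| / SD_pooled = |48.3 − 31.0| / 24.0 = 17.3 / 24.0 = 0.721.
For two independent groups with equal n: n = 2·((z_{α/2} + z_β) / d)².
z_{α/2} + z_β = 2.241 + 1.282 = 3.523.
n = 2 × (3.523 / 0.721)² = 2 × 4.886² = 2 × 23.88 = 47.8.
Round up to the next whole participant.

n = 48 per group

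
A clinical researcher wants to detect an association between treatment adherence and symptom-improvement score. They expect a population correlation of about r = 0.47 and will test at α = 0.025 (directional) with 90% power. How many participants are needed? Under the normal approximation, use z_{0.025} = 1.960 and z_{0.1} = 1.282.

n = 44

Fisher's z: C = ½·ln((1+r)/(1−r)) = ½·ln(2.7736) = 0.5101.
n = ((z_{α} + z_β)/C)² + 3.
(1.960 + 1.282) / 0.5101 = 3.242 / 0.5101 = 6.356.
n = 6.356² + 3 = 40.39 + 3 = 43.4.
Round up.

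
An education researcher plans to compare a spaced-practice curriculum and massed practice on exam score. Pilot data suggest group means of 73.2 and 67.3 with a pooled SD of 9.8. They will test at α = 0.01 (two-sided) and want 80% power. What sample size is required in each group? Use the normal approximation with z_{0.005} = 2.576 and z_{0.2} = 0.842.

n = 65 per group

Cohen's d = |M₁ − M₂| / SD_pooled = |73.2 − 67.3| / 9.8 = 5.9 / 9.8 = 0.602.
For two independent groups with equal n: n = 2·((z_{α/2} + z_β) / d)².
z_{α/2} + z_β = 2.576 + 0.842 = 3.418.
n = 2 × (3.418 / 0.602)² = 2 × 5.678² = 2 × 32.24 = 64.5.
Round up to the next whole participant.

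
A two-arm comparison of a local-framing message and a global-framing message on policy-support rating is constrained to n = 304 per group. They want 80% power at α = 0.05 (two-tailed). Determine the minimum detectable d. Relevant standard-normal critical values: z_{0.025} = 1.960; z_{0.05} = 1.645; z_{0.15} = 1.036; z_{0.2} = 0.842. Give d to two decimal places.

For two independent groups of n = 304 each: d_min = (z_{α/2} + z_β)·√(2/n).
z-sum = 1.960 + 0.842 = 2.802.
d_min = 2.802 × √(2/304) = 2.802 × 0.0811 = 0.227.

d_min ≈ 0.23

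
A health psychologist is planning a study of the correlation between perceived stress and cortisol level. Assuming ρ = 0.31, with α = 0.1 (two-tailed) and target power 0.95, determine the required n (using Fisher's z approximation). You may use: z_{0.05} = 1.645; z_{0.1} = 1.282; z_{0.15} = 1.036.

Fisher's z: C = ½·ln((1+r)/(1−r)) = ½·ln(1.8986) = 0.3205.
n = ((z_{α/2} + z_β)/C)² + 3.
(1.645 + 1.645) / 0.3205 = 3.290 / 0.3205 = 10.265.
n = 10.265² + 3 = 105.37 + 3 = 108.4.
Round up.

n = 109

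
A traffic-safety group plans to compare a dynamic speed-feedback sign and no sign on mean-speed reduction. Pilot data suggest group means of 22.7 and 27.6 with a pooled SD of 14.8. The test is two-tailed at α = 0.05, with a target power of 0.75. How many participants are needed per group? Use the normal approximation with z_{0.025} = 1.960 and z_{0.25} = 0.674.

Cohen's d = |M₁ − M₂| / SD_pooled = |22.7 − 27.6| / 14.8 = 4.9 / 14.8 = 0.331.
For two independent groups with equal n: n = 2·((z_{α/2} + z_β) / d)².
z_{α/2} + z_β = 1.960 + 0.674 = 2.634.
n = 2 × (2.634 / 0.331)² = 2 × 7.958² = 2 × 63.33 = 126.7.
Round up to the next whole participant.

n = 127 per group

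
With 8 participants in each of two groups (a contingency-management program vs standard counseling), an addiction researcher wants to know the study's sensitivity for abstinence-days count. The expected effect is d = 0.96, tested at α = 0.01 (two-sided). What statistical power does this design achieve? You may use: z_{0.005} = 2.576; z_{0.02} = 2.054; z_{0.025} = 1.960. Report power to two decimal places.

For two equal groups, power = Φ(d·√(n/2) − z_{α/2}).
d·√(n/2) = 0.96 × √(8/2) = 0.96 × 2.000 = 1.920.
z_β = 1.920 − 2.576 = -0.656.
Power = Φ(-0.656) = 0.256.

power ≈ 0.26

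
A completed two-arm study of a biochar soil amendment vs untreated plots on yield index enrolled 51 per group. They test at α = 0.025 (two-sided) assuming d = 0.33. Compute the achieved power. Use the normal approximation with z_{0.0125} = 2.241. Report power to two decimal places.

For two equal groups, power = Φ(d·√(n/2) − z_{α/2}).
d·√(n/2) = 0.33 × √(51/2) = 0.33 × 5.050 = 1.666.
z_β = 1.666 − 2.241 = -0.575.
Power = Φ(-0.575) = 0.283.

power ≈ 0.28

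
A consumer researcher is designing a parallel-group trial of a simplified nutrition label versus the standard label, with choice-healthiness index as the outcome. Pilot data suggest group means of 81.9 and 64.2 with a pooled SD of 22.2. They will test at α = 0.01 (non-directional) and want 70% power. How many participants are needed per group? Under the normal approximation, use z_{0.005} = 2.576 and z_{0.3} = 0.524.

Cohen's d = |M₁ − M₂| / SD_pooled = |81.9 − 64.2| / 22.2 = 17.7 / 22.2 = 0.797.
For two independent groups with equal n: n = 2·((z_{α/2} + z_β) / d)².
z_{α/2} + z_β = 2.576 + 0.524 = 3.100.
n = 2 × (3.100 / 0.797)² = 2 × 3.890² = 2 × 15.13 = 30.3.
Round up to the next whole participant.

n = 31 per group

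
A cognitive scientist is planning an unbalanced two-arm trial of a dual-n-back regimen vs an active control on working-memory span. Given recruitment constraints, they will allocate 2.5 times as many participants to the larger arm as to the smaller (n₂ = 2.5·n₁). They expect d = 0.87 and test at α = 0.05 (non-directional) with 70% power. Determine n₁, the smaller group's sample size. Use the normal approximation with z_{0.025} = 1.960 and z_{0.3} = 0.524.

n₁ = 12

With allocation ratio k = n₂/n₁ = 2.5, Var(x̄₁−x̄₂) = σ²(1/n₁ + 1/(k·n₁)) = σ²·(k+1)/(k·n₁).
So n₁ = (1 + 1/k)·((z_{α/2} + z_β)/d)² = 1.400 × (2.484/0.87)².
n₁ = 1.400 × 8.15 = 11.4.
Round up: n₁ = 12, giving n₂ = 2.5 × 12 = 30.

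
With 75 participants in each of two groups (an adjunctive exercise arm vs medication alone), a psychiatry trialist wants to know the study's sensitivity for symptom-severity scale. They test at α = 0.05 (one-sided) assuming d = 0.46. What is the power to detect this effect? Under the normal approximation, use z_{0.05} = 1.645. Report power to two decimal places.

power ≈ 0.88

For two equal groups, power = Φ(d·√(n/2) − z_{α}).
d·√(n/2) = 0.46 × √(75/2) = 0.46 × 6.124 = 2.817.
z_β = 2.817 − 1.645 = 1.172.
Power = Φ(1.172) = 0.879.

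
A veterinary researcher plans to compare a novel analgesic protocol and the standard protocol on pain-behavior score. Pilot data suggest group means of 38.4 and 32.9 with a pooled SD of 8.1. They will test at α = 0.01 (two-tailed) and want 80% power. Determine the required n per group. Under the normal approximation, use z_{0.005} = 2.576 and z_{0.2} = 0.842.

Cohen's d = |M₁ − M₂| / SD_pooled = |38.4 − 32.9| / 8.1 = 5.5 / 8.1 = 0.679.
For two independent groups with equal n: n = 2·((z_{α/2} + z_β) / d)².
z_{α/2} + z_β = 2.576 + 0.842 = 3.418.
n = 2 × (3.418 / 0.679)² = 2 × 5.034² = 2 × 25.34 = 50.7.
Round up to the next whole participant.

n = 51 per group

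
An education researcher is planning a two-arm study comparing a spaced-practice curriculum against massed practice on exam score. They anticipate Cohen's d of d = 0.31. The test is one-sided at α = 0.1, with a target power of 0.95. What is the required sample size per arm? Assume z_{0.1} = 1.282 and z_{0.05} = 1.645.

n = 179 per group

For two independent groups with equal n: n = 2·((z_{α} + z_β) / d)².
z_{α} + z_β = 1.282 + 1.645 = 2.927.
n = 2 × (2.927 / 0.31)² = 2 × 9.442² = 2 × 89.15 = 178.3.
Round up to the next whole participant.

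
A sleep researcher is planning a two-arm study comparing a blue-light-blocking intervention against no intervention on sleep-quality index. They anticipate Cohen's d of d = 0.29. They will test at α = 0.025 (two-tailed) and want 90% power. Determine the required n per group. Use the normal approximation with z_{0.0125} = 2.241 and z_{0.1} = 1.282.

For two independent groups with equal n: n = 2·((z_{α/2} + z_β) / d)².
z_{α/2} + z_β = 2.241 + 1.282 = 3.523.
n = 2 × (3.523 / 0.29)² = 2 × 12.148² = 2 × 147.58 = 295.2.
Round up to the next whole participant.

n = 296 per group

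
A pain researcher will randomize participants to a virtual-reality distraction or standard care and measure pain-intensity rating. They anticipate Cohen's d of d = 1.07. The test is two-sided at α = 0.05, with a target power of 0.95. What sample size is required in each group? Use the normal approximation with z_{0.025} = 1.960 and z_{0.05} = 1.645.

n = 23 per group

For two independent groups with equal n: n = 2·((z_{α/2} + z_β) / d)².
z_{α/2} + z_β = 1.960 + 1.645 = 3.605.
n = 2 × (3.605 / 1.07)² = 2 × 3.369² = 2 × 11.35 = 22.7.
Round up to the next whole participant.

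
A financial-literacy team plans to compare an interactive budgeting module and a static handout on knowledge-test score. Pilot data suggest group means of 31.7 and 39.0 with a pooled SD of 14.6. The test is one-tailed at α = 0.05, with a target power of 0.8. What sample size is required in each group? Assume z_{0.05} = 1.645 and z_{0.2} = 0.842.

Cohen's d = |M₁ − M₂| / SD_pooled = |31.7 − 39.0| / 14.6 = 7.3 / 14.6 = 0.500.
For two independent groups with equal n: n = 2·((z_{α} + z_β) / d)².
z_{α} + z_β = 1.645 + 0.842 = 2.487.
n = 2 × (2.487 / 0.500)² = 2 × 4.974² = 2 × 24.74 = 49.5.
Round up to the next whole participant.

n = 50 per group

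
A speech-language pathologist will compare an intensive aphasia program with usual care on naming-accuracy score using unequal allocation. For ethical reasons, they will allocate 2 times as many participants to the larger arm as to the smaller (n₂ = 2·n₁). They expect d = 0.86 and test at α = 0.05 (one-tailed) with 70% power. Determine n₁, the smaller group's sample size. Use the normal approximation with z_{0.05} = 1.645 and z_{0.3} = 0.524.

n₁ = 10

With allocation ratio k = n₂/n₁ = 2, Var(x̄₁−x̄₂) = σ²(1/n₁ + 1/(k·n₁)) = σ²·(k+1)/(k·n₁).
So n₁ = (1 + 1/k)·((z_{α} + z_β)/d)² = 1.500 × (2.169/0.86)².
n₁ = 1.500 × 6.36 = 9.5.
Round up: n₁ = 10, giving n₂ = 2 × 10 = 20.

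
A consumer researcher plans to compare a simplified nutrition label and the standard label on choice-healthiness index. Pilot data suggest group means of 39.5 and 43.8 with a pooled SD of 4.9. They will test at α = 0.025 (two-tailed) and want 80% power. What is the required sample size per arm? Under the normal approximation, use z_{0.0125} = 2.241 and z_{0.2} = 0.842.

Cohen's d = |M₁ − M₂| / SD_pooled = |39.5 − 43.8| / 4.9 = 4.3 / 4.9 = 0.878.
For two independent groups with equal n: n = 2·((z_{α/2} + z_β) / d)².
z_{α/2} + z_β = 2.241 + 0.842 = 3.083.
n = 2 × (3.083 / 0.878)² = 2 × 3.511² = 2 × 12.33 = 24.7.
Round up to the next whole participant.

n = 25 per group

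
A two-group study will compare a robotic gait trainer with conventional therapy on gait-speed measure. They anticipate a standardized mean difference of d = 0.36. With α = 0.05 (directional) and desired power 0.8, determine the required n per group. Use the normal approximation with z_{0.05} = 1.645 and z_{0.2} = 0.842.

For two independent groups with equal n: n = 2·((z_{α} + z_β) / d)².
z_{α} + z_β = 1.645 + 0.842 = 2.487.
n = 2 × (2.487 / 0.36)² = 2 × 6.908² = 2 × 47.73 = 95.5.
Round up to the next whole participant.

n = 96 per group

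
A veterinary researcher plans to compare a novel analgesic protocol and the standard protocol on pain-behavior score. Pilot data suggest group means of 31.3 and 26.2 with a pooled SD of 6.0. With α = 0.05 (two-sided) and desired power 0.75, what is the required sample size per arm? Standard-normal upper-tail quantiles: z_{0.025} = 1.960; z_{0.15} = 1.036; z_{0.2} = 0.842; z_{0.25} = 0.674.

Cohen's d = |M₁ − M₂| / SD_pooled = |31.3 − 26.2| / 6.0 = 5.1 / 6.0 = 0.850.
For two independent groups with equal n: n = 2·((z_{α/2} + z_β) / d)².
z_{α/2} + z_β = 1.960 + 0.674 = 2.634.
n = 2 × (2.634 / 0.850)² = 2 × 3.099² = 2 × 9.60 = 19.2.
Round up to the next whole participant.

n = 20 per group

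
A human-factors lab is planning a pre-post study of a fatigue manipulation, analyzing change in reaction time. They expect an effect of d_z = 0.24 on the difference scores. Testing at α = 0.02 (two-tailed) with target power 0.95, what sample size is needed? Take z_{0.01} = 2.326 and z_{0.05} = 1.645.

For a paired (one-sample on differences) test: n = ((z_{α/2} + z_β) / d)².
z_{α/2} + z_β = 2.326 + 1.645 = 3.971.
n = (3.971 / 0.24)² = 16.546² = 273.76.
Round up.

n = 274 pairs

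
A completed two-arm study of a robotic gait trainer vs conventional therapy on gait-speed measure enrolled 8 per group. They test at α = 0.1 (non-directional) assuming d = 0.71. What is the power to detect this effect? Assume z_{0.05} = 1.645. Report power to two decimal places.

For two equal groups, power = Φ(d·√(n/2) − z_{α/2}).
d·√(n/2) = 0.71 × √(8/2) = 0.71 × 2.000 = 1.420.
z_β = 1.420 − 1.645 = -0.225.
Power = Φ(-0.225) = 0.411.

power ≈ 0.41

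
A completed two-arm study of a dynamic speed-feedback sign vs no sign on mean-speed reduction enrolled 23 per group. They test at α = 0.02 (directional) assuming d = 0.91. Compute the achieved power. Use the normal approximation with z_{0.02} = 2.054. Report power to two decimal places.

For two equal groups, power = Φ(d·√(n/2) − z_{α}).
d·√(n/2) = 0.91 × √(23/2) = 0.91 × 3.391 = 3.086.
z_β = 3.086 − 2.054 = 1.032.
Power = Φ(1.032) = 0.849.

power ≈ 0.85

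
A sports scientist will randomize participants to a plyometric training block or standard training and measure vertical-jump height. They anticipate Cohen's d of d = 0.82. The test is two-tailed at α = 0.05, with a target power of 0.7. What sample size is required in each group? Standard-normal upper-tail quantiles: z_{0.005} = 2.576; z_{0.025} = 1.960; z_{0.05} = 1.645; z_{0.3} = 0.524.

n = 19 per group

For two independent groups with equal n: n = 2·((z_{α/2} + z_β) / d)².
z_{α/2} + z_β = 1.960 + 0.524 = 2.484.
n = 2 × (2.484 / 0.82)² = 2 × 3.029² = 2 × 9.18 = 18.4.
Round up to the next whole participant.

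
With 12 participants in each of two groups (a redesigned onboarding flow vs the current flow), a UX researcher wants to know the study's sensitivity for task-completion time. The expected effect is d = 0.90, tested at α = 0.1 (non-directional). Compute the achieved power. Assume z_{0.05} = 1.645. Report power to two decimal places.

power ≈ 0.71

For two equal groups, power = Φ(d·√(n/2) − z_{α/2}).
d·√(n/2) = 0.90 × √(12/2) = 0.90 × 2.449 = 2.205.
z_β = 2.205 − 1.645 = 0.560.
Power = Φ(0.560) = 0.712.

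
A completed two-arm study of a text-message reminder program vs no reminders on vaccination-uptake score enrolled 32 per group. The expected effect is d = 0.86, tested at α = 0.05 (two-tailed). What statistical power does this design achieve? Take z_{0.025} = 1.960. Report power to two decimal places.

For two equal groups, power = Φ(d·√(n/2) − z_{α/2}).
d·√(n/2) = 0.86 × √(32/2) = 0.86 × 4.000 = 3.440.
z_β = 3.440 − 1.960 = 1.480.
Power = Φ(1.480) = 0.931.

power ≈ 0.93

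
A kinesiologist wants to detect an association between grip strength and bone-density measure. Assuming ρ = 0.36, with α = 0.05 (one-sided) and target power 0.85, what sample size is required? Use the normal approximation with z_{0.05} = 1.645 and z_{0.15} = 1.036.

n = 54

Fisher's z: C = ½·ln((1+r)/(1−r)) = ½·ln(2.1250) = 0.3769.
n = ((z_{α} + z_β)/C)² + 3.
(1.645 + 1.036) / 0.3769 = 2.681 / 0.3769 = 7.113.
n = 7.113² + 3 = 50.60 + 3 = 53.6.
Round up.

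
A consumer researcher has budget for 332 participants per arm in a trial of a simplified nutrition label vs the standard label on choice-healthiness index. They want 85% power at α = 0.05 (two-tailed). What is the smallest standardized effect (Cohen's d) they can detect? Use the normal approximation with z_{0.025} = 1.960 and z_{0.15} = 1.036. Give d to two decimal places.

For two independent groups of n = 332 each: d_min = (z_{α/2} + z_β)·√(2/n).
z-sum = 1.960 + 1.036 = 2.996.
d_min = 2.996 × √(2/332) = 2.996 × 0.0776 = 0.233.

d_min ≈ 0.23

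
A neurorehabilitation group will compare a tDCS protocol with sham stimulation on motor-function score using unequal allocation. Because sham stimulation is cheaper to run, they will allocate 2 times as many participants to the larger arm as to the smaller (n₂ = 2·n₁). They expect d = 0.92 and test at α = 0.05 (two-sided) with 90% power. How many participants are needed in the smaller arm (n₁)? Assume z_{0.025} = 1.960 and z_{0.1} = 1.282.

n₁ = 19

With allocation ratio k = n₂/n₁ = 2, Var(x̄₁−x̄₂) = σ²(1/n₁ + 1/(k·n₁)) = σ²·(k+1)/(k·n₁).
So n₁ = (1 + 1/k)·((z_{α/2} + z_β)/d)² = 1.500 × (3.242/0.92)².
n₁ = 1.500 × 12.42 = 18.6.
Round up: n₁ = 19, giving n₂ = 2 × 19 = 38.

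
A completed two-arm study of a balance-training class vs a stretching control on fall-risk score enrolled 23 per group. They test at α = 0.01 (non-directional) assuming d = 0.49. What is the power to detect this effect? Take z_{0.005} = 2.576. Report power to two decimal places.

power ≈ 0.18

For two equal groups, power = Φ(d·√(n/2) − z_{α/2}).
d·√(n/2) = 0.49 × √(23/2) = 0.49 × 3.391 = 1.662.
z_β = 1.662 − 2.576 = -0.914.
Power = Φ(-0.914) = 0.180.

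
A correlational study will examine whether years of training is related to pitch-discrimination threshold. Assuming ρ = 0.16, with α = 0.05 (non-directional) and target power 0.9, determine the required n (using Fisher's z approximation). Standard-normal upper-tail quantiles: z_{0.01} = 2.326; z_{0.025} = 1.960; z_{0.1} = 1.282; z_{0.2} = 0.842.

Fisher's z: C = ½·ln((1+r)/(1−r)) = ½·ln(1.3810) = 0.1614.
n = ((z_{α/2} + z_β)/C)² + 3.
(1.960 + 1.282) / 0.1614 = 3.242 / 0.1614 = 20.087.
n = 20.087² + 3 = 403.48 + 3 = 406.5.
Round up.

n = 407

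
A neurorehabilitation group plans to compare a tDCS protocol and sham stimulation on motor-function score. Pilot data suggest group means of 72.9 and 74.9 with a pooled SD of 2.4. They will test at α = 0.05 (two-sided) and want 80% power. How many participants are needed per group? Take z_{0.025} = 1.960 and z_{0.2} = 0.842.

Cohen's d = |M₁ − M₂| / SD_pooled = |72.9 − 74.9| / 2.4 = 2.0 / 2.4 = 0.833.
For two independent groups with equal n: n = 2·((z_{α/2} + z_β) / d)².
z_{α/2} + z_β = 1.960 + 0.842 = 2.802.
n = 2 × (2.802 / 0.833)² = 2 × 3.364² = 2 × 11.31 = 22.6.
Round up to the next whole participant.

n = 23 per group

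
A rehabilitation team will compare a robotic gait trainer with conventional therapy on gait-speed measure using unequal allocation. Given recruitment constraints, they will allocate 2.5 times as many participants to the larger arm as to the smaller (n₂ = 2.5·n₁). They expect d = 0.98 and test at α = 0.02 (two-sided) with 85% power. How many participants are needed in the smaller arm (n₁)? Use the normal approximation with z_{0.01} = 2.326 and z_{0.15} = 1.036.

n₁ = 17

With allocation ratio k = n₂/n₁ = 2.5, Var(x̄₁−x̄₂) = σ²(1/n₁ + 1/(k·n₁)) = σ²·(k+1)/(k·n₁).
So n₁ = (1 + 1/k)·((z_{α/2} + z_β)/d)² = 1.400 × (3.362/0.98)².
n₁ = 1.400 × 11.77 = 16.5.
Round up: n₁ = 17, giving n₂ = ⌈2.5 × 17⌉ = ⌈42.5⌉ = 43.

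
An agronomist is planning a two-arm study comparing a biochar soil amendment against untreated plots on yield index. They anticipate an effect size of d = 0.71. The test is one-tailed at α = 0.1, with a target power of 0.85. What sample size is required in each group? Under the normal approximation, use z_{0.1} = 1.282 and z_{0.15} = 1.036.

n = 22 per group

For two independent groups with equal n: n = 2·((z_{α} + z_β) / d)².
z_{α} + z_β = 1.282 + 1.036 = 2.318.
n = 2 × (2.318 / 0.71)² = 2 × 3.265² = 2 × 10.66 = 21.3.
Round up to the next whole participant.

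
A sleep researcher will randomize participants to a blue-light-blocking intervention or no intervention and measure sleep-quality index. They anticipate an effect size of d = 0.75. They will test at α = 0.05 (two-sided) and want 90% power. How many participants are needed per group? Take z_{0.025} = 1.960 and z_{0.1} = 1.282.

n = 38 per group

For two independent groups with equal n: n = 2·((z_{α/2} + z_β) / d)².
z_{α/2} + z_β = 1.960 + 1.282 = 3.242.
n = 2 × (3.242 / 0.75)² = 2 × 4.323² = 2 × 18.69 = 37.4.
Round up to the next whole participant.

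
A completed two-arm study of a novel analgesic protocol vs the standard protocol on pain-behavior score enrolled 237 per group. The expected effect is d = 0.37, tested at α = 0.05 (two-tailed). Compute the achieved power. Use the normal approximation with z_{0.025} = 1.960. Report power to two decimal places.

power ≈ 0.98

For two equal groups, power = Φ(d·√(n/2) − z_{α/2}).
d·√(n/2) = 0.37 × √(237/2) = 0.37 × 10.886 = 4.028.
z_β = 4.028 − 1.960 = 2.068.
Power = Φ(2.068) = 0.981.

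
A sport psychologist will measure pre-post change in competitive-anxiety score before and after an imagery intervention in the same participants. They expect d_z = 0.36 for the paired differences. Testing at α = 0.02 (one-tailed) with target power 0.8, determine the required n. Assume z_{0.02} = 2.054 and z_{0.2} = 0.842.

For a paired (one-sample on differences) test: n = ((z_{α} + z_β) / d)².
z_{α} + z_β = 2.054 + 0.842 = 2.896.
n = (2.896 / 0.36)² = 8.044² = 64.71.
Round up.

n = 65 pairs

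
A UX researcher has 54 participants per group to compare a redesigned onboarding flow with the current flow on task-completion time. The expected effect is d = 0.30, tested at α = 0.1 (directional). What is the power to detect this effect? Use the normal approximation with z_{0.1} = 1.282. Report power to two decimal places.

power ≈ 0.61

For two equal groups, power = Φ(d·√(n/2) − z_{α}).
d·√(n/2) = 0.30 × √(54/2) = 0.30 × 5.196 = 1.559.
z_β = 1.559 − 1.282 = 0.277.
Power = Φ(0.277) = 0.609.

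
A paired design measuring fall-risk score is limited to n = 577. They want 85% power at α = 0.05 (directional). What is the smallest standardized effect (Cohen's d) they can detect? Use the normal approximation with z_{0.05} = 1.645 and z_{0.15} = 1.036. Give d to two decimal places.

d_min ≈ 0.11

For a single sample (or paired design) of n = 577: d_min = (z_{α} + z_β)/√n.
z-sum = 1.645 + 1.036 = 2.681.
d_min = 2.681 / √577 = 2.681 / 24.021 = 0.112.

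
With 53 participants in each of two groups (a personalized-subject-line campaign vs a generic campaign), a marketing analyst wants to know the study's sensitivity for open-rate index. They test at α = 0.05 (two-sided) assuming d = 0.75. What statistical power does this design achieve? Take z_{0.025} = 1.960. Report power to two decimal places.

For two equal groups, power = Φ(d·√(n/2) − z_{α/2}).
d·√(n/2) = 0.75 × √(53/2) = 0.75 × 5.148 = 3.861.
z_β = 3.861 − 1.960 = 1.901.
Power = Φ(1.901) = 0.971.

power ≈ 0.97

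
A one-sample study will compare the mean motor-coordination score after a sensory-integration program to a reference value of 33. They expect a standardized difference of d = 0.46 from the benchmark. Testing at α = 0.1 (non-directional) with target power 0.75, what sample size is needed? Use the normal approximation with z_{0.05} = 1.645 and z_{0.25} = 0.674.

n = 26

For a one-sample test: n = ((z_{α/2} + z_β) / d)².
z_{α/2} + z_β = 1.645 + 0.674 = 2.319.
n = (2.319 / 0.46)² = 5.041² = 25.41.
Round up.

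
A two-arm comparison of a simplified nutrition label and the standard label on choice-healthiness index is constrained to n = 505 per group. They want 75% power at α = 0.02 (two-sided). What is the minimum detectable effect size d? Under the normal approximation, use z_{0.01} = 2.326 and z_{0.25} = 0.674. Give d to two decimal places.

For two independent groups of n = 505 each: d_min = (z_{α/2} + z_β)·√(2/n).
z-sum = 2.326 + 0.674 = 3.000.
d_min = 3.000 × √(2/505) = 3.000 × 0.0629 = 0.189.

d_min ≈ 0.19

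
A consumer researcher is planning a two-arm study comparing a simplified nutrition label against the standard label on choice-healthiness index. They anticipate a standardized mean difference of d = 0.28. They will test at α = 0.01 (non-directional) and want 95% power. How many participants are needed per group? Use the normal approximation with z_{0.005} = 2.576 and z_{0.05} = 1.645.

n = 455 per group

For two independent groups with equal n: n = 2·((z_{α/2} + z_β) / d)².
z_{α/2} + z_β = 2.576 + 1.645 = 4.221.
n = 2 × (4.221 / 0.28)² = 2 × 15.075² = 2 × 227.26 = 454.5.
Round up to the next whole participant.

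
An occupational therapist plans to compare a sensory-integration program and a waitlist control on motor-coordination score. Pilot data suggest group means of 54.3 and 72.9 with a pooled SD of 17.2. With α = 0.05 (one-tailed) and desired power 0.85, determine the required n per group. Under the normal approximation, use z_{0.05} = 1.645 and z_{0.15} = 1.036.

n = 13 per group

Cohen's d = |M₁ − M₂| / SD_pooled = |54.3 − 72.9| / 17.2 = 18.6 / 17.2 = 1.081.
For two independent groups with equal n: n = 2·((z_{α} + z_β) / d)².
z_{α} + z_β = 1.645 + 1.036 = 2.681.
n = 2 × (2.681 / 1.081)² = 2 × 2.480² = 2 × 6.15 = 12.3.
Round up to the next whole participant.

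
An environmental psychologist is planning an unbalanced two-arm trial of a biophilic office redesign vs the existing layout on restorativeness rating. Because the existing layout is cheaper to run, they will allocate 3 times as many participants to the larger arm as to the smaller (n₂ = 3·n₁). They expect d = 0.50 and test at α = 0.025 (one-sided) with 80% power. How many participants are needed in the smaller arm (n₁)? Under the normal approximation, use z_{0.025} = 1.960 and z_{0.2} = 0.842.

n₁ = 42

With allocation ratio k = n₂/n₁ = 3, Var(x̄₁−x̄₂) = σ²(1/n₁ + 1/(k·n₁)) = σ²·(k+1)/(k·n₁).
So n₁ = (1 + 1/k)·((z_{α} + z_β)/d)² = 1.333 × (2.802/0.50)².
n₁ = 1.333 × 31.40 = 41.9.
Round up: n₁ = 42, giving n₂ = 3 × 42 = 126.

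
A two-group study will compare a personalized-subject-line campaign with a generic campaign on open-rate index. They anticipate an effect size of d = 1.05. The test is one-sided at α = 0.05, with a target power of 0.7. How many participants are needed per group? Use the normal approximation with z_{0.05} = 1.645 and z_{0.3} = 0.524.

For two independent groups with equal n: n = 2·((z_{α} + z_β) / d)².
z_{α} + z_β = 1.645 + 0.524 = 2.169.
n = 2 × (2.169 / 1.05)² = 2 × 2.066² = 2 × 4.27 = 8.5.
Round up to the next whole participant.

n = 9 per group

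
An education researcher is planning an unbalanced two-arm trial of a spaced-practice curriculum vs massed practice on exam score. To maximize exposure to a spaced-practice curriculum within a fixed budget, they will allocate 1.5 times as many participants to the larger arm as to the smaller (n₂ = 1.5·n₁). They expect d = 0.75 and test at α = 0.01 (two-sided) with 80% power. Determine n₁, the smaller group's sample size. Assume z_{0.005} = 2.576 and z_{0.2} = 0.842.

n₁ = 35

With allocation ratio k = n₂/n₁ = 1.5, Var(x̄₁−x̄₂) = σ²(1/n₁ + 1/(k·n₁)) = σ²·(k+1)/(k·n₁).
So n₁ = (1 + 1/k)·((z_{α/2} + z_β)/d)² = 1.667 × (3.418/0.75)².
n₁ = 1.667 × 20.77 = 34.6.
Round up: n₁ = 35, giving n₂ = ⌈1.5 × 35⌉ = ⌈52.5⌉ = 53.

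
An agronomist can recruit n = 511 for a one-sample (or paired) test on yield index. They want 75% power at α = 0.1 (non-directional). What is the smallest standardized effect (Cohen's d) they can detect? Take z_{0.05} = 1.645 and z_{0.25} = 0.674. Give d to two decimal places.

For a single sample (or paired design) of n = 511: d_min = (z_{α/2} + z_β)/√n.
z-sum = 1.645 + 0.674 = 2.319.
d_min = 2.319 / √511 = 2.319 / 22.605 = 0.103.

d_min ≈ 0.10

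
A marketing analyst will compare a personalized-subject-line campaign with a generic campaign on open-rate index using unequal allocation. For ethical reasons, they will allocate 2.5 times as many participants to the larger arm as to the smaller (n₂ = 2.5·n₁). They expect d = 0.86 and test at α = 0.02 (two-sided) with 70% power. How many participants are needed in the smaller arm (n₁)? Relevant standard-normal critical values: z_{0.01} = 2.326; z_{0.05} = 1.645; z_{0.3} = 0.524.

With allocation ratio k = n₂/n₁ = 2.5, Var(x̄₁−x̄₂) = σ²(1/n₁ + 1/(k·n₁)) = σ²·(k+1)/(k·n₁).
So n₁ = (1 + 1/k)·((z_{α/2} + z_β)/d)² = 1.400 × (2.850/0.86)².
n₁ = 1.400 × 10.98 = 15.4.
Round up: n₁ = 16, giving n₂ = 2.5 × 16 = 40.

n₁ = 16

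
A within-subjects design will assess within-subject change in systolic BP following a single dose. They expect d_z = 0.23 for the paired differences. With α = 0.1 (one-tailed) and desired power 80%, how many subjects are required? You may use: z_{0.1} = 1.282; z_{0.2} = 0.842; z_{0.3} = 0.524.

For a paired (one-sample on differences) test: n = ((z_{α} + z_β) / d)².
z_{α} + z_β = 1.282 + 0.842 = 2.124.
n = (2.124 / 0.23)² = 9.235² = 85.28.
Round up.

n = 86 pairs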